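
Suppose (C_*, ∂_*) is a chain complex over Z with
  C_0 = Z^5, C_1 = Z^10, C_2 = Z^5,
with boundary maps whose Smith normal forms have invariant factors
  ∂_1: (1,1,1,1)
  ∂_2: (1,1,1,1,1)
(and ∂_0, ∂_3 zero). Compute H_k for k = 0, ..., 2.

H_0: b_0 = 5 − 0 − 4 = 1; torsion from ∂_1 factors > 1: none. So H_0 ≅ Z.
H_1: b_1 = 10 − 4 − 5 = 1; torsion from ∂_2 factors > 1: none. So H_1 ≅ Z.
H_2: b_2 = 5 − 5 − 0 = 0; torsion from ∂_3 factors > 1: none. So H_2 ≅ 0.

H_0 ≅ Z,  H_1 ≅ Z,  H_2 = 0.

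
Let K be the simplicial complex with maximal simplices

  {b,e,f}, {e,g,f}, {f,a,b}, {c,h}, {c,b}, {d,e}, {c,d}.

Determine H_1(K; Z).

We work with the vertex ordering a < b < c < d < e < f < g < h. The simplices of K, each written with vertices in increasing order, are:

  0-simplices (8): a, b, c, d, e, f, g, h
  1-simplices (11): ab, af, bc, be, bf, cd, ch, de, ef, eg, fg
  2-simplices (3): abf, bef, efg

giving chain groups C_0 ≅ Z^8, C_1 ≅ Z^11, C_2 ≅ Z^3.

The boundary map ∂_1: C_1 → C_0 maps an edge to its endpoints' difference, ∂[p,q] = q − p. For instance
  ∂af = f − a.
The resulting 8×11 matrix has rank 7, and its Smith normal form has invariant factors (1,1,1,1,1,1,1).

Boundary ∂_2: C_2 → C_1 sends each 2-simplex [p,q,r] to [q,r] − [p,r] + [p,q]. For instance
  ∂efg = fg − eg + ef,
  ∂bef = ef − bf + be.
The resulting 11×3 matrix has rank 3, and its Smith normal form has invariant factors (1,1,1).

Computing H_k = (kernel of ∂_k) / (image of ∂_{k+1}):

  H_1: rank ker ∂_1 − rank ∂_2 = (11 − 7) − 3 = 1, and the invariant factors of ∂_2 are all 1, so H_1 ≅ Z.

H_1 = Z.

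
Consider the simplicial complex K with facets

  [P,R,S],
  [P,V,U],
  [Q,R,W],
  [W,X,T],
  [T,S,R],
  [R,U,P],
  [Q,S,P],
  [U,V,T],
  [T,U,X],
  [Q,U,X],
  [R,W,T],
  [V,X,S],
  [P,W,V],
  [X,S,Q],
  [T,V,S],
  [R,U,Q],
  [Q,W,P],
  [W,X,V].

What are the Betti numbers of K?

b_0 = 1, b_1 = 1, b_2 = 0.

Order the vertices as P < Q < R < S < T < U < V < W < X. Listing each simplex with vertices in this order, K has dimension 2 with simplices:

  0-simplices (9): P, Q, R, S, T, U, V, W, X
  1-simplices (27): PQ, PR, PS, PU, PV, PW, QR, QS, QU, QW, QX, RS, RT, RU, RW, ST, SV, SX, TU, TV, TW, TX, UV, UX, VW, VX, WX
  2-simplices (18): PQS, PQW, PRS, PRU, PUV, PVW, QRU, QRW, QSX, QUX, RST, RTW, STV, SVX, TUV, TUX, TWX, VWX

Hence C_0 ≅ Z^9, C_1 ≅ Z^27, C_2 ≅ Z^18.

The boundary map ∂_1: C_1 → C_0 maps an edge to its endpoints' difference, ∂[p,q] = q − p.
As a 9×27 matrix over Z this has rank 8, with invariant factors (1,1,1,1,1,1,1,1).

∂_2: C_2 → C_1 acts by ∂[p,q,r] = [q,r] − [p,r] + [p,q]. For instance
  ∂QRW = RW − QW + QR,
  ∂PQW = QW − PW + PQ.
This gives a 27×18 integer matrix of rank 18; reducing to Smith normal form yields diagonal entries (1,1,1,1,1,1,1,1,1,1,1,1,1,1,1,1,1,2).

From H_k ≅ ker(∂_k) / im(∂_{k+1}) we obtain:

  H_0: rank C_0 − rank ∂_1 = 9 − 8 = 1, and the invariant factors of ∂_1 are all 1, so H_0 ≅ Z.
  H_1: rank ker ∂_1 − rank ∂_2 = (27 − 8) − 18 = 1, and ∂_2 has invariant factor 2 > 1, so H_1 ≅ Z ⊕ Z/2.
  H_2: rank ker ∂_2 − rank ∂_3 = (18 − 18) − 0 = 0, and there is no ∂_3, so H_2 ≅ 0.

(K is a triangulation of the Klein bottle.)

Hence the Betti numbers are b_0 = 1, b_1 = 1, b_2 = 0.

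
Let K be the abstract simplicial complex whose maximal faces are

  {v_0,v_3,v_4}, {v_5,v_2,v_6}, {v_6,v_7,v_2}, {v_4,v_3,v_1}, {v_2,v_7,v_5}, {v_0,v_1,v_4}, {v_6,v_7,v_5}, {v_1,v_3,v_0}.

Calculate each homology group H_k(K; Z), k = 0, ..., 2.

H_0 ≅ Z^2,  H_1 = 0,  H_2 ≅ Z^2.

Take the total order v_0 < v_1 < v_2 < v_3 < v_4 < v_5 < v_6 < v_7 on the vertex set. Then K (dimension 2) consists of the simplices:

  0-simplices (8): [v_0], [v_1], [v_2], [v_3], [v_4], [v_5], [v_6], [v_7]
  1-simplices (12): [v_0,v_1], [v_0,v_3], [v_0,v_4], [v_1,v_3], [v_1,v_4], [v_2,v_5], [v_2,v_6], [v_2,v_7], [v_3,v_4], [v_5,v_6], [v_5,v_7], [v_6,v_7]
  2-simplices (8): [v_0,v_1,v_3], [v_0,v_1,v_4], [v_0,v_3,v_4], [v_1,v_3,v_4], [v_2,v_5,v_6], [v_2,v_5,v_7], [v_2,v_6,v_7], [v_5,v_6,v_7]

Hence C_0 ≅ Z^8, C_1 ≅ Z^12, C_2 ≅ Z^8.

∂_1: C_1 → C_0 sends each edge [p,q] (with p < q) to q − p.
This gives a 8×12 integer matrix of rank 6; reducing to Smith normal form yields diagonal entries (1,1,1,1,1,1).

∂_2: C_2 → C_1 maps a triangle to the signed sum of its edges. For instance
  ∂[v_0,v_1,v_4] = [v_1,v_4] − [v_0,v_4] + [v_0,v_1],
  ∂[v_2,v_6,v_7] = [v_6,v_7] − [v_2,v_7] + [v_2,v_6].
The resulting 12×8 matrix has rank 6, and its Smith normal form has invariant factors (1,1,1,1,1,1).

Computing H_k = (kernel of ∂_k) / (image of ∂_{k+1}):

  H_0: rank C_0 − rank ∂_1 = 8 − 6 = 2, and the invariant factors of ∂_1 are all 1, so H_0 = Z^2.
  H_1: rank ker ∂_1 − rank ∂_2 = (12 − 6) − 6 = 0, and the invariant factors of ∂_2 are all 1, so H_1 = 0.
  H_2: rank ker ∂_2 − rank ∂_3 = (8 − 6) − 0 = 2, and there is no ∂_3, so H_2 = Z^2.

As a check, the Euler characteristic is 8 − 12 + 8 = 4, which agrees with 2 − 0 + 2 = 4.
(K is a triangulation of the disjoint union of the 2-sphere S^2 and the 2-sphere S^2.)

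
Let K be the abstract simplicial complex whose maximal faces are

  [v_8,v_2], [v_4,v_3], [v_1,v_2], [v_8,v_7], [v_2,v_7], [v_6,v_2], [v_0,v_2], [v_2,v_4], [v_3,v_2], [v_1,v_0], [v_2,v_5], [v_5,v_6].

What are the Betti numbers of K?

b_0 = 1, b_1 = 4.

K has 9 vertices, 12 edges.
rank ∂_0 = 0, rank ∂_1 = 8 ⇒ b_0 = 9 − 0 − 8 = 1; all invariant factors of ∂_1 are 1 so no torsion. So H_0 ≅ Z.
rank ∂_1 = 8, rank ∂_2 = 0 ⇒ b_1 = 12 − 8 − 0 = 4. So H_1 ≅ Z^4.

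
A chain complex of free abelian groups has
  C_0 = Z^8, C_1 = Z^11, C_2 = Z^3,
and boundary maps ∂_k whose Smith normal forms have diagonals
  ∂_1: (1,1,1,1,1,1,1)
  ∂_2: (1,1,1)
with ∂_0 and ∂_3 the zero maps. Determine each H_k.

H_0: b_0 = 8 − 0 − 7 = 1; torsion from ∂_1 factors > 1: none. So H_0 ≅ Z.
H_1: b_1 = 11 − 7 − 3 = 1; torsion from ∂_2 factors > 1: none. So H_1 ≅ Z.
H_2: b_2 = 3 − 3 − 0 = 0; torsion from ∂_3 factors > 1: none. So H_2 ≅ 0.

H_0 ≅ Z,  H_1 ≅ Z,  H_2 = 0.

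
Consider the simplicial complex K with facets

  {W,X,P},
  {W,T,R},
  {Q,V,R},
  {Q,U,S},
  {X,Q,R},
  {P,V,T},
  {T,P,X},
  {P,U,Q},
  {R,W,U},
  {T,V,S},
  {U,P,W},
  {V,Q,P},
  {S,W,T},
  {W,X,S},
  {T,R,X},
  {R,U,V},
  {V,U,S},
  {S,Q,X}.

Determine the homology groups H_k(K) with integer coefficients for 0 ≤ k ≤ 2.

H_0 ≅ Z,  H_1 ≅ Z × Z/2,  H_2 = 0.

K has 9 vertices, 27 edges, 18 triangles.
rank ∂_0 = 0, rank ∂_1 = 8 ⇒ b_0 = 9 − 0 − 8 = 1; all invariant factors of ∂_1 are 1 so no torsion. So H_0 = Z.
rank ∂_1 = 8, rank ∂_2 = 18 ⇒ b_1 = 27 − 8 − 18 = 1; ∂_2 has invariant factor(s) [2] giving torsion. So H_1 = Z × Z/2.
rank ∂_2 = 18, rank ∂_3 = 0 ⇒ b_2 = 18 − 18 − 0 = 0. So H_2 = 0.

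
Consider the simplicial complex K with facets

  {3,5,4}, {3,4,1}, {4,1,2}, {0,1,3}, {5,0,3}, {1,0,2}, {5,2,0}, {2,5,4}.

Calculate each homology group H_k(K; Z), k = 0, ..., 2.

Take the total order 0 < 1 < 2 < 3 < 4 < 5 on the vertex set. Then K (dimension 2) consists of the simplices:

  0-simplices (6): [0], [1], [2], [3], [4], [5]
  1-simplices (12): [0,1], [0,2], [0,3], [0,5], [1,2], [1,3], [1,4], [2,4], [2,5], [3,4], [3,5], [4,5]
  2-simplices (8): [0,1,2], [0,1,3], [0,2,5], [0,3,5], [1,2,4], [1,3,4], [2,4,5], [3,4,5]

Hence C_0 ≅ Z^6, C_1 ≅ Z^12, C_2 ≅ Z^8.

The boundary map ∂_1: C_1 → C_0 is given by ∂[p,q] = [q] − [p]. For instance
  ∂[2,5] = [5] − [2].
As a 6×12 matrix over Z this has rank 5, with invariant factors (1,1,1,1,1).

Boundary ∂_2: C_2 → C_1 maps a triangle to the signed sum of its edges. For instance
  ∂[0,1,3] = [1,3] − [0,3] + [0,1],
  ∂[0,2,5] = [2,5] − [0,5] + [0,2].
The resulting 12×8 matrix has rank 7, and its Smith normal form has invariant factors (1,1,1,1,1,1,1).

From H_k ≅ ker(∂_k) / im(∂_{k+1}) we obtain:

  H_0: rank C_0 − rank ∂_1 = 6 − 5 = 1, and the invariant factors of ∂_1 are all 1, so H_0 = Z.
  H_1: rank ker ∂_1 − rank ∂_2 = (12 − 5) − 7 = 0, and the invariant factors of ∂_2 are all 1, so H_1 = 0.
  H_2: rank ker ∂_2 − rank ∂_3 = (8 − 7) − 0 = 1, and there is no ∂_3, so H_2 = Z.

As a check, the Euler characteristic is 6 − 12 + 8 = 2, which agrees with 1 − 0 + 1 = 2.

H_0 ≅ Z,  H_1 = 0,  H_2 ≅ Z.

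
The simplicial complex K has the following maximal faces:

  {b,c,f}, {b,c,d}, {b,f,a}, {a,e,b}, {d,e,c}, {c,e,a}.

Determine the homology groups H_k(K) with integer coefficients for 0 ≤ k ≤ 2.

We work with the vertex ordering a < b < c < d < e < f. The simplices of K, each written with vertices in increasing order, are:

  0-simplices (6): a, b, c, d, e, f
  1-simplices (12): ab, ac, ae, af, bc, bd, be, bf, cd, ce, cf, de
  2-simplices (6): abe, abf, ace, bcd, bcf, cde

Hence C_0 ≅ Z^6, C_1 ≅ Z^12, C_2 ≅ Z^6.

∂_1: C_1 → C_0 is given by ∂[p,q] = [q] − [p]. For instance
  ∂cf = f − c.
The resulting 6×12 matrix has rank 5, and its Smith normal form has invariant factors (1,1,1,1,1).

∂_2: C_2 → C_1 maps a triangle to the signed sum of its edges. For instance
  ∂abf = bf − af + ab,
  ∂ace = ce − ae + ac.
As a 12×6 matrix over Z this has rank 6, with invariant factors (1,1,1,1,1,1).

From H_k ≅ ker(∂_k) / im(∂_{k+1}) we obtain:

  H_0: rank C_0 − rank ∂_1 = 6 − 5 = 1, and the invariant factors of ∂_1 are all 1, so H_0 = Z.
  H_1: rank ker ∂_1 − rank ∂_2 = (12 − 5) − 6 = 1, and the invariant factors of ∂_2 are all 1, so H_1 = Z.
  H_2: rank ker ∂_2 − rank ∂_3 = (6 − 6) − 0 = 0, and there is no ∂_3, so H_2 = 0.

As a check, the Euler characteristic is 6 − 12 + 6 = 0, which agrees with 1 − 1 + 0 = 0.
(K is a triangulation of the cylinder S^1 x I.)

H_0 ≅ Z,  H_1 ≅ Z,  H_2 = 0.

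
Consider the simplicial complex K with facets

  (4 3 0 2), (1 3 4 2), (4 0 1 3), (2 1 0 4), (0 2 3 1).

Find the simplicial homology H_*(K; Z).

H_0 = Z,  H_1 = 0,  H_2 = 0,  H_3 = Z.

K has 5 vertices, 10 edges, 10 triangles, 5 3-simplices.
rank ∂_0 = 0, rank ∂_1 = 4 ⇒ b_0 = 5 − 0 − 4 = 1; all invariant factors of ∂_1 are 1 so no torsion. So H_0 = Z.
rank ∂_1 = 4, rank ∂_2 = 6 ⇒ b_1 = 10 − 4 − 6 = 0; all invariant factors of ∂_2 are 1 so no torsion. So H_1 = 0.
rank ∂_2 = 6, rank ∂_3 = 4 ⇒ b_2 = 10 − 6 − 4 = 0; all invariant factors of ∂_3 are 1 so no torsion. So H_2 = 0.
rank ∂_3 = 4, rank ∂_4 = 0 ⇒ b_3 = 5 − 4 − 0 = 1. So H_3 = Z.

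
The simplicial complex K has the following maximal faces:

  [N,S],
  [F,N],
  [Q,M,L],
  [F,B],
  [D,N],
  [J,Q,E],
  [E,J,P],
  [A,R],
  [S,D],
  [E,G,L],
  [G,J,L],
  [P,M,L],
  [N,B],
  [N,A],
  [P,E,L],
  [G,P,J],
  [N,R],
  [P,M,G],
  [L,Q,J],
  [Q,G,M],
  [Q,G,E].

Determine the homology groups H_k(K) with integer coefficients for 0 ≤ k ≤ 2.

H_0 ≅ Z^2,  H_1 ≅ Z^3 × Z/2,  H_2 = 0.

Order the vertices as A < B < D < E < F < G < J < L < M < N < P < Q < R < S. Listing each simplex with vertices in this order, K has dimension 2 with simplices:

  0-simplices (14): A, B, D, E, F, G, J, L, M, N, P, Q, R, S
  1-simplices (27): AN, AR, BF, BN, DN, DS, EG, EJ, EL, EP, EQ, FN, GJ, GL, GM, GP, GQ, JL, JP, JQ, LM, LP, LQ, MP, MQ, NR, NS
  2-simplices (12): EGL, EGQ, EJP, EJQ, ELP, GJL, GJP, GMP, GMQ, JLQ, LMP, LMQ

so the chain groups are C_0 ≅ Z^14, C_1 ≅ Z^27, C_2 ≅ Z^12.

∂_1: C_1 → C_0 is given by ∂[p,q] = [q] − [p]. For instance
  ∂EQ = Q − E.
As a 14×27 matrix over Z this has rank 12, with invariant factors (1,1,1,1,1,1,1,1,1,1,1,1).

The boundary map ∂_2: C_2 → C_1 maps a triangle to the signed sum of its edges. For instance
  ∂LMQ = MQ − LQ + LM,
  ∂EGL = GL − EL + EG.
The 27×12 boundary matrix has rank 12 and Smith normal form diag(1,1,1,1,1,1,1,1,1,1,1,2).

Now H_k = ker ∂_k / im ∂_{k+1}, so:

  H_0: rank C_0 − rank ∂_1 = 14 − 12 = 2, and the invariant factors of ∂_1 are all 1, so H_0 = Z^2.
  H_1: rank ker ∂_1 − rank ∂_2 = (27 − 12) − 12 = 3, and ∂_2 has invariant factor 2 > 1, so H_1 = Z^3 × Z/2.
  H_2: rank ker ∂_2 − rank ∂_3 = (12 − 12) − 0 = 0, and there is no ∂_3, so H_2 = 0.

As a check, the Euler characteristic is 14 − 27 + 12 = -1, which agrees with 2 − 3 + 0 = -1.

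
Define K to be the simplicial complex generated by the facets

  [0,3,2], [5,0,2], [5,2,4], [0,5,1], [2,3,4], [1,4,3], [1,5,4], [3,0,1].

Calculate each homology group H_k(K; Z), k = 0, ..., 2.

Take the total order 0 < 1 < 2 < 3 < 4 < 5 on the vertex set. Then K (dimension 2) consists of the simplices:

  0-simplices (6): [0], [1], [2], [3], [4], [5]
  1-simplices (12): [0,1], [0,2], [0,3], [0,5], [1,3], [1,4], [1,5], [2,3], [2,4], [2,5], [3,4], [4,5]
  2-simplices (8): [0,1,3], [0,1,5], [0,2,3], [0,2,5], [1,3,4], [1,4,5], [2,3,4], [2,4,5]

giving chain groups C_0 ≅ Z^6, C_1 ≅ Z^12, C_2 ≅ Z^8.

The boundary map ∂_1: C_1 → C_0 maps an edge to its endpoints' difference, ∂[p,q] = q − p. For instance
  ∂[0,3] = [3] − [0].
This gives a 6×12 integer matrix of rank 5; reducing to Smith normal form yields diagonal entries (1,1,1,1,1).

The boundary map ∂_2: C_2 → C_1 acts by ∂[p,q,r] = [q,r] − [p,r] + [p,q]. For instance
  ∂[2,3,4] = [3,4] − [2,4] + [2,3],
  ∂[0,1,3] = [1,3] − [0,3] + [0,1].
As a 12×8 matrix over Z this has rank 7, with invariant factors (1,1,1,1,1,1,1).

From H_k ≅ ker(∂_k) / im(∂_{k+1}) we obtain:

  H_0: rank C_0 − rank ∂_1 = 6 − 5 = 1, and the invariant factors of ∂_1 are all 1, so H_0 = Z.
  H_1: rank ker ∂_1 − rank ∂_2 = (12 − 5) − 7 = 0, and the invariant factors of ∂_2 are all 1, so H_1 = 0.
  H_2: rank ker ∂_2 − rank ∂_3 = (8 − 7) − 0 = 1, and there is no ∂_3, so H_2 = Z.

As a check, the Euler characteristic is 6 − 12 + 8 = 2, which agrees with 1 − 0 + 1 = 2.

H_0 = Z,  H_1 = 0,  H_2 = Z.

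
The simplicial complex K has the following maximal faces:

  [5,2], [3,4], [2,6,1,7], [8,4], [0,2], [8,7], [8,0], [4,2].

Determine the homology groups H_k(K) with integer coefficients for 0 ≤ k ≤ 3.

Fix the vertex order 0 < 1 < 2 < 3 < 4 < 5 < 6 < 7 < 8 and write every simplex with vertices in increasing order. Then dim K = 3 and the simplices of K are:

  0-simplices (9): [0], [1], [2], [3], [4], [5], [6], [7], [8]
  1-simplices (13): [0,2], [0,8], [1,2], [1,6], [1,7], [2,4], [2,5], [2,6], [2,7], [3,4], [4,8], [6,7], [7,8]
  2-simplices (4): [1,2,6], [1,2,7], [1,6,7], [2,6,7]
  3-simplices (1): [1,2,6,7]

giving chain groups C_0 ≅ Z^9, C_1 ≅ Z^13, C_2 ≅ Z^4, C_3 ≅ Z^1.

The boundary map ∂_1: C_1 → C_0 sends each edge [p,q] (with p < q) to q − p.
As a 9×13 matrix over Z this has rank 8, with invariant factors (1,1,1,1,1,1,1,1).

Boundary ∂_2: C_2 → C_1 acts by ∂[p,q,r] = [q,r] − [p,r] + [p,q]. For instance
  ∂[1,2,6] = [2,6] − [1,6] + [1,2],
  ∂[1,2,7] = [2,7] − [1,7] + [1,2].
As a 13×4 matrix over Z this has rank 3, with invariant factors (1,1,1).

∂_3: C_3 → C_2 sends each 3-simplex σ to the alternating sum Σ_i (−1)^i (σ with its i-th vertex removed). For instance
  ∂[1,2,6,7] = [2,6,7] − [1,6,7] + [1,2,7] − [1,2,6].
This gives a 4×1 integer matrix of rank 1; reducing to Smith normal form yields diagonal entries (1).

Computing H_k = (kernel of ∂_k) / (image of ∂_{k+1}):

  H_0: rank C_0 − rank ∂_1 = 9 − 8 = 1, and the invariant factors of ∂_1 are all 1, so H_0 ≅ Z.
  H_1: rank ker ∂_1 − rank ∂_2 = (13 − 8) − 3 = 2, and the invariant factors of ∂_2 are all 1, so H_1 ≅ Z^2.
  H_2: rank ker ∂_2 − rank ∂_3 = (4 − 3) − 1 = 0, and the invariant factors of ∂_3 are all 1, so H_2 ≅ 0.
  H_3: rank ker ∂_3 − rank ∂_4 = (1 − 1) − 0 = 0, and there is no ∂_4, so H_3 ≅ 0.

H_0 = Z,  H_1 = Z^2,  H_2 = 0,  H_3 = 0.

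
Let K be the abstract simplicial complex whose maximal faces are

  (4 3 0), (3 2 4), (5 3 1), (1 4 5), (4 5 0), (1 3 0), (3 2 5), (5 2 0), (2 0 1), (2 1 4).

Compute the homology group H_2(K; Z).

H_2 ≅ 0.

K has 6 vertices, 15 edges, 10 triangles.
rank ∂_2 = 10, rank ∂_3 = 0 ⇒ b_2 = 10 − 10 − 0 = 0. So H_2 ≅ 0.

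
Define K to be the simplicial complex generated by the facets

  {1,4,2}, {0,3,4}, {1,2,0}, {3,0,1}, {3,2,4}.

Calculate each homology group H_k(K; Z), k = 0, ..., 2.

We work with the vertex ordering 0 < 1 < 2 < 3 < 4. The simplices of K, each written with vertices in increasing order, are:

  0-simplices (5): [0], [1], [2], [3], [4]
  1-simplices (10): [0,1], [0,2], [0,3], [0,4], [1,2], [1,3], [1,4], [2,3], [2,4], [3,4]
  2-simplices (5): [0,1,2], [0,1,3], [0,3,4], [1,2,4], [2,3,4]

giving chain groups C_0 ≅ Z^5, C_1 ≅ Z^10, C_2 ≅ Z^5.

∂_1: C_1 → C_0 maps an edge to its endpoints' difference, ∂[p,q] = q − p.
The 5×10 boundary matrix has rank 4 and Smith normal form diag(1,1,1,1).

Boundary ∂_2: C_2 → C_1 acts by ∂[p,q,r] = [q,r] − [p,r] + [p,q]. For instance
  ∂[0,3,4] = [3,4] − [0,4] + [0,3],
  ∂[2,3,4] = [3,4] − [2,4] + [2,3].
This gives a 10×5 integer matrix of rank 5; reducing to Smith normal form yields diagonal entries (1,1,1,1,1).

Now H_k = ker ∂_k / im ∂_{k+1}, so:

  H_0: rank C_0 − rank ∂_1 = 5 − 4 = 1, and the invariant factors of ∂_1 are all 1, so H_0 = Z.
  H_1: rank ker ∂_1 − rank ∂_2 = (10 − 4) − 5 = 1, and the invariant factors of ∂_2 are all 1, so H_1 = Z.
  H_2: rank ker ∂_2 − rank ∂_3 = (5 − 5) − 0 = 0, and there is no ∂_3, so H_2 = 0.

(K is a triangulation of the Möbius band.)

H_0 = Z,  H_1 = Z,  H_2 = 0.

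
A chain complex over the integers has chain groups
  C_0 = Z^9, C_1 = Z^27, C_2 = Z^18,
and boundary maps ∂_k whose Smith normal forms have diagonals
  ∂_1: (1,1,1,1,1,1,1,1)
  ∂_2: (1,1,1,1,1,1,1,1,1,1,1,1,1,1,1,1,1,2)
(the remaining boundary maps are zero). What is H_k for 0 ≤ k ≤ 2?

H_0 = Z,  H_1 = Z × Z/2,  H_2 = 0.

H_0: b_0 = 9 − 0 − 8 = 1; torsion from ∂_1 factors > 1: none. So H_0 = Z.
H_1: b_1 = 27 − 8 − 18 = 1; torsion from ∂_2 factors > 1: [2]. So H_1 = Z × Z/2.
H_2: b_2 = 18 − 18 − 0 = 0; torsion from ∂_3 factors > 1: none. So H_2 = 0.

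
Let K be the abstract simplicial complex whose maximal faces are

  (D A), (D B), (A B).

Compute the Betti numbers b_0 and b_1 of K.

b_0 = 1, b_1 = 1.

Fix the vertex order A < B < D and write every simplex with vertices in increasing order. Then dim K = 1 and the simplices of K are:

  0-simplices (3): A, B, D
  1-simplices (3): AB, AD, BD

Hence C_0 ≅ Z^3, C_1 ≅ Z^3.

Boundary ∂_1: C_1 → C_0 is given by ∂[p,q] = [q] − [p]. For instance
  ∂AB = B − A.
The resulting 3×3 matrix has rank 2, and its Smith normal form has invariant factors (1,1).

Reading off H_k = ker ∂_k / im ∂_{k+1}:

  H_0: rank C_0 − rank ∂_1 = 3 − 2 = 1, and the invariant factors of ∂_1 are all 1, so H_0 ≅ Z.
  H_1: rank ker ∂_1 − rank ∂_2 = (3 − 2) − 0 = 1, and there is no ∂_2, so H_1 ≅ Z.

Hence the Betti numbers are b_0 = 1, b_1 = 1.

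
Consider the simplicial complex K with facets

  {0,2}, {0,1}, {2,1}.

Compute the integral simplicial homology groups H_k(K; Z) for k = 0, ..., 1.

Take the total order 0 < 1 < 2 on the vertex set. Then K (dimension 1) consists of the simplices:

  0-simplices (3): [0], [1], [2]
  1-simplices (3): [0,1], [0,2], [1,2]

so the chain groups are C_0 ≅ Z^3, C_1 ≅ Z^3.

∂_1: C_1 → C_0 is given by ∂[p,q] = [q] − [p].
As a 3×3 matrix over Z this has rank 2, with invariant factors (1,1).

From H_k ≅ ker(∂_k) / im(∂_{k+1}) we obtain:

  H_0: rank C_0 − rank ∂_1 = 3 − 2 = 1, and the invariant factors of ∂_1 are all 1, so H_0 = Z.
  H_1: rank ker ∂_1 − rank ∂_2 = (3 − 2) − 0 = 1, and there is no ∂_2, so H_1 = Z.

(K is a triangulation of the circle S^1.)

H_0 ≅ Z,  H_1 ≅ Z.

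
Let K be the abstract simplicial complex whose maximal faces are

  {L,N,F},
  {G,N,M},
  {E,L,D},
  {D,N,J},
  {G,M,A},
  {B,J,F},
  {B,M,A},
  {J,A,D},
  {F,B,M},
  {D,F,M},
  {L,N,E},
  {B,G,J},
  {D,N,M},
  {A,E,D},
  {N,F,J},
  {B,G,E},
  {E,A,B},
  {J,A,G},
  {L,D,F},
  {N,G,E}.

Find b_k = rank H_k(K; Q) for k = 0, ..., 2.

b_0 = 1, b_1 = 1, b_2 = 0.

Fix the vertex order A < B < D < E < F < G < J < L < M < N and write every simplex with vertices in increasing order. Then dim K = 2 and the simplices of K are:

  0-simplices (10): A, B, D, E, F, G, J, L, M, N
  1-simplices (30): AB, AD, AE, AG, AJ, AM, BE, BF, BG, BJ, BM, DE, DF, DJ, DL, DM, DN, EG, EL, EN, FJ, FL, FM, FN, GJ, GM, GN, JN, LN, MN
  2-simplices (20): ABE, ABM, ADE, ADJ, AGJ, AGM, BEG, BFJ, BFM, BGJ, DEL, DFL, DFM, DJN, DMN, EGN, ELN, FJN, FLN, GMN

giving chain groups C_0 ≅ Z^10, C_1 ≅ Z^30, C_2 ≅ Z^20.

The boundary map ∂_1: C_1 → C_0 sends each edge [p,q] (with p < q) to q − p. For instance
  ∂BE = E − B.
As a 10×30 matrix over Z this has rank 9, with invariant factors (1,1,1,1,1,1,1,1,1).

Boundary ∂_2: C_2 → C_1 acts by ∂[p,q,r] = [q,r] − [p,r] + [p,q]. For instance
  ∂BEG = EG − BG + BE,
  ∂DFL = FL − DL + DF.
The resulting 30×20 matrix has rank 20, and its Smith normal form has invariant factors (1,1,1,1,1,1,1,1,1,1,1,1,1,1,1,1,1,1,1,2).

Reading off H_k = ker ∂_k / im ∂_{k+1}:

  H_0: rank C_0 − rank ∂_1 = 10 − 9 = 1, and the invariant factors of ∂_1 are all 1, so H_0 ≅ Z.
  H_1: rank ker ∂_1 − rank ∂_2 = (30 − 9) − 20 = 1, and ∂_2 has invariant factor 2 > 1, so H_1 ≅ Z ⊕ Z/2Z.
  H_2: rank ker ∂_2 − rank ∂_3 = (20 − 20) − 0 = 0, and there is no ∂_3, so H_2 ≅ 0.

(K is a triangulation of the Klein bottle.)

Hence the Betti numbers are b_0 = 1, b_1 = 1, b_2 = 0.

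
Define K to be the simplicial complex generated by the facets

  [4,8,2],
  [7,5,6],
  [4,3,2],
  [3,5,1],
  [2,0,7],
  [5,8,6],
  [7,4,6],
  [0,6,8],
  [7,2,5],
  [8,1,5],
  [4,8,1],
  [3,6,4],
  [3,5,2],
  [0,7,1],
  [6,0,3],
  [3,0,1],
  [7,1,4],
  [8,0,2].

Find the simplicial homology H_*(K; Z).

Fix the vertex order 0 < 1 < 2 < 3 < 4 < 5 < 6 < 7 < 8 and write every simplex with vertices in increasing order. Then dim K = 2 and the simplices of K are:

  0-simplices (9): [0], [1], [2], [3], [4], [5], [6], [7], [8]
  1-simplices (27): (27 of them)
  2-simplices (18): [0,1,3], [0,1,7], [0,2,7], [0,2,8], [0,3,6], [0,6,8], [1,3,5], [1,4,7], [1,4,8], [1,5,8], [2,3,4], [2,3,5], [2,4,8], [2,5,7], [3,4,6], [4,6,7], [5,6,7], [5,6,8]

giving chain groups C_0 ≅ Z^9, C_1 ≅ Z^27, C_2 ≅ Z^18.

Boundary ∂_1: C_1 → C_0 maps an edge to its endpoints' difference, ∂[p,q] = q − p. For instance
  ∂[0,3] = [3] − [0].
As a 9×27 matrix over Z this has rank 8, with invariant factors (1,1,1,1,1,1,1,1).

The boundary map ∂_2: C_2 → C_1 acts by ∂[p,q,r] = [q,r] − [p,r] + [p,q]. For instance
  ∂[1,4,7] = [4,7] − [1,7] + [1,4],
  ∂[0,1,7] = [1,7] − [0,7] + [0,1].
As a 27×18 matrix over Z this has rank 17, with invariant factors (1,1,1,1,1,1,1,1,1,1,1,1,1,1,1,1,1).

Now H_k = ker ∂_k / im ∂_{k+1}, so:

  H_0: rank C_0 − rank ∂_1 = 9 − 8 = 1, and the invariant factors of ∂_1 are all 1, so H_0 = Z.
  H_1: rank ker ∂_1 − rank ∂_2 = (27 − 8) − 17 = 2, and the invariant factors of ∂_2 are all 1, so H_1 = Z^2.
  H_2: rank ker ∂_2 − rank ∂_3 = (18 − 17) − 0 = 1, and there is no ∂_3, so H_2 = Z.

H_0 = Z,  H_1 = Z^2,  H_2 = Z.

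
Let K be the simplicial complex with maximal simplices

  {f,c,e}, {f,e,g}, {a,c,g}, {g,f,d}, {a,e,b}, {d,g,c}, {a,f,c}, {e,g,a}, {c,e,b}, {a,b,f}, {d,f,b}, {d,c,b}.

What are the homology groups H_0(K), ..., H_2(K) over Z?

H_0 ≅ Z,  H_1 ≅ Z/2,  H_2 = 0.

Fix the vertex order a < b < c < d < e < f < g and write every simplex with vertices in increasing order. Then dim K = 2 and the simplices of K are:

  0-simplices (7): a, b, c, d, e, f, g
  1-simplices (18): ab, ac, ae, af, ag, bc, bd, be, bf, cd, ce, cf, cg, df, dg, ef, eg, fg
  2-simplices (12): abe, abf, acf, acg, aeg, bcd, bce, bdf, cdg, cef, dfg, efg

so the chain groups are C_0 ≅ Z^7, C_1 ≅ Z^18, C_2 ≅ Z^12.

Boundary ∂_1: C_1 → C_0 maps an edge to its endpoints' difference, ∂[p,q] = q − p.
The 7×18 boundary matrix has rank 6 and Smith normal form diag(1,1,1,1,1,1).

Boundary ∂_2: C_2 → C_1 maps a triangle to the signed sum of its edges. For instance
  ∂cef = ef − cf + ce,
  ∂aeg = eg − ag + ae.
The resulting 18×12 matrix has rank 12, and its Smith normal form has invariant factors (1,1,1,1,1,1,1,1,1,1,1,2).

Now H_k = ker ∂_k / im ∂_{k+1}, so:

  H_0: rank C_0 − rank ∂_1 = 7 − 6 = 1, and the invariant factors of ∂_1 are all 1, so H_0 ≅ Z.
  H_1: rank ker ∂_1 − rank ∂_2 = (18 − 6) − 12 = 0, and ∂_2 has invariant factor 2 > 1, so H_1 ≅ Z/2.
  H_2: rank ker ∂_2 − rank ∂_3 = (12 − 12) − 0 = 0, and there is no ∂_3, so H_2 ≅ 0.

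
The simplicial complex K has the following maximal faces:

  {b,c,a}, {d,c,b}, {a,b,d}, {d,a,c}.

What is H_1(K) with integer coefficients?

We work with the vertex ordering a < b < c < d. The simplices of K, each written with vertices in increasing order, are:

  0-simplices (4): a, b, c, d
  1-simplices (6): ab, ac, ad, bc, bd, cd
  2-simplices (4): abc, abd, acd, bcd

Hence C_0 ≅ Z^4, C_1 ≅ Z^6, C_2 ≅ Z^4.

Boundary ∂_1: C_1 → C_0 maps an edge to its endpoints' difference, ∂[p,q] = q − p.
As a 4×6 matrix over Z this has rank 3, with invariant factors (1,1,1).

The boundary map ∂_2: C_2 → C_1 sends each 2-simplex [p,q,r] to [q,r] − [p,r] + [p,q]. For instance
  ∂acd = cd − ad + ac,
  ∂bcd = cd − bd + bc.
The resulting 6×4 matrix has rank 3, and its Smith normal form has invariant factors (1,1,1).

Now H_k = ker ∂_k / im ∂_{k+1}, so:

  H_1: rank ker ∂_1 − rank ∂_2 = (6 − 3) − 3 = 0, and the invariant factors of ∂_2 are all 1, so H_1 ≅ 0.

(K is a triangulation of the 2-sphere S^2.)

H_1 = 0.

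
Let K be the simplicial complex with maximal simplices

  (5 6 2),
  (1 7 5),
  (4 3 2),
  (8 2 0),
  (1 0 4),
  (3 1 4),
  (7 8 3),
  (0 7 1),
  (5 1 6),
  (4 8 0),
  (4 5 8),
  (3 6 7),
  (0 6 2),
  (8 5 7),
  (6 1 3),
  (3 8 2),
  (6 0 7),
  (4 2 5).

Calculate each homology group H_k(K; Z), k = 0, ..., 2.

H_0 ≅ Z,  H_1 ≅ Z ⊕ Z/2,  H_2 = 0.

K has 9 vertices, 27 edges, 18 triangles.
rank ∂_0 = 0, rank ∂_1 = 8 ⇒ b_0 = 9 − 0 − 8 = 1; all invariant factors of ∂_1 are 1 so no torsion. So H_0 = Z.
rank ∂_1 = 8, rank ∂_2 = 18 ⇒ b_1 = 27 − 8 − 18 = 1; ∂_2 has invariant factor(s) [2] giving torsion. So H_1 = Z ⊕ Z/2.
rank ∂_2 = 18, rank ∂_3 = 0 ⇒ b_2 = 18 − 18 − 0 = 0. So H_2 = 0.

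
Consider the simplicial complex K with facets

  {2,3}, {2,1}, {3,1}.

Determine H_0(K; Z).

H_0 = Z.

Fix the vertex order 1 < 2 < 3 and write every simplex with vertices in increasing order. Then dim K = 1 and the simplices of K are:

  0-simplices (3): [1], [2], [3]
  1-simplices (3): [1,2], [1,3], [2,3]

Hence C_0 ≅ Z^3, C_1 ≅ Z^3.

Boundary ∂_1: C_1 → C_0 is given by ∂[p,q] = [q] − [p]. For instance
  ∂[2,3] = [3] − [2].
As a 3×3 matrix over Z this has rank 2, with invariant factors (1,1).

Now H_k = ker ∂_k / im ∂_{k+1}, so:

  H_0: rank C_0 − rank ∂_1 = 3 − 2 = 1, and the invariant factors of ∂_1 are all 1, so H_0 = Z.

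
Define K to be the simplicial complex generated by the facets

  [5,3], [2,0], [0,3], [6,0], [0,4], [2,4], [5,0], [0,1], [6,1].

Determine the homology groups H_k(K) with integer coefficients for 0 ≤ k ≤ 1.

H_0 = Z,  H_1 = Z^3.

We work with the vertex ordering 0 < 1 < 2 < 3 < 4 < 5 < 6. The simplices of K, each written with vertices in increasing order, are:

  0-simplices (7): [0], [1], [2], [3], [4], [5], [6]
  1-simplices (9): [0,1], [0,2], [0,3], [0,4], [0,5], [0,6], [1,6], [2,4], [3,5]

giving chain groups C_0 ≅ Z^7, C_1 ≅ Z^9.

∂_1: C_1 → C_0 is given by ∂[p,q] = [q] − [p].
This gives a 7×9 integer matrix of rank 6; reducing to Smith normal form yields diagonal entries (1,1,1,1,1,1).

Now H_k = ker ∂_k / im ∂_{k+1}, so:

  H_0: rank C_0 − rank ∂_1 = 7 − 6 = 1, and the invariant factors of ∂_1 are all 1, so H_0 ≅ Z.
  H_1: rank ker ∂_1 − rank ∂_2 = (9 − 6) − 0 = 3, and there is no ∂_2, so H_1 ≅ Z^3.

(K is a triangulation of a wedge of 3 circles.)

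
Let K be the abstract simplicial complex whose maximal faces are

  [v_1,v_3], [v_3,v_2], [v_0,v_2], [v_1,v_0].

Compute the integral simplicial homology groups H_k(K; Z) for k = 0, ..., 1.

H_0 ≅ Z,  H_1 ≅ Z.

Order the vertices as v_0 < v_1 < v_2 < v_3. Listing each simplex with vertices in this order, K has dimension 1 with simplices:

  0-simplices (4): [v_0], [v_1], [v_2], [v_3]
  1-simplices (4): [v_0,v_1], [v_0,v_2], [v_1,v_3], [v_2,v_3]

Hence C_0 ≅ Z^4, C_1 ≅ Z^4.

The boundary map ∂_1: C_1 → C_0 maps an edge to its endpoints' difference, ∂[p,q] = q − p.
This gives a 4×4 integer matrix of rank 3; reducing to Smith normal form yields diagonal entries (1,1,1).

Now H_k = ker ∂_k / im ∂_{k+1}, so:

  H_0: rank C_0 − rank ∂_1 = 4 − 3 = 1, and the invariant factors of ∂_1 are all 1, so H_0 = Z.
  H_1: rank ker ∂_1 − rank ∂_2 = (4 − 3) − 0 = 1, and there is no ∂_2, so H_1 = Z.

(K is a triangulation of the circle S^1.)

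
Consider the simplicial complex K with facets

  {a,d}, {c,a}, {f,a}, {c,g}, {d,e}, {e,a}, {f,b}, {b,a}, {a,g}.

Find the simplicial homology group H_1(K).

H_1 = Z^3.

Take the total order a < b < c < d < e < f < g on the vertex set. Then K (dimension 1) consists of the simplices:

  0-simplices (7): a, b, c, d, e, f, g
  1-simplices (9): ab, ac, ad, ae, af, ag, bf, cg, de

giving chain groups C_0 ≅ Z^7, C_1 ≅ Z^9.

∂_1: C_1 → C_0 is given by ∂[p,q] = [q] − [p]. For instance
  ∂ac = c − a.
The 7×9 boundary matrix has rank 6 and Smith normal form diag(1,1,1,1,1,1).

Computing H_k = (kernel of ∂_k) / (image of ∂_{k+1}):

  H_1: rank ker ∂_1 − rank ∂_2 = (9 − 6) − 0 = 3, and there is no ∂_2, so H_1 = Z^3.

(K is a triangulation of a wedge of 3 circles.)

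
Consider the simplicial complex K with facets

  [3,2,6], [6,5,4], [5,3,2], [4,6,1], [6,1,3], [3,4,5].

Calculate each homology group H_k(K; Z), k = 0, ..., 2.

We work with the vertex ordering 1 < 2 < 3 < 4 < 5 < 6. The simplices of K, each written with vertices in increasing order, are:

  0-simplices (6): [1], [2], [3], [4], [5], [6]
  1-simplices (12): [1,3], [1,4], [1,6], [2,3], [2,5], [2,6], [3,4], [3,5], [3,6], [4,5], [4,6], [5,6]
  2-simplices (6): [1,3,6], [1,4,6], [2,3,5], [2,3,6], [3,4,5], [4,5,6]

so the chain groups are C_0 ≅ Z^6, C_1 ≅ Z^12, C_2 ≅ Z^6.

Boundary ∂_1: C_1 → C_0 is given by ∂[p,q] = [q] − [p].
This gives a 6×12 integer matrix of rank 5; reducing to Smith normal form yields diagonal entries (1,1,1,1,1).

Boundary ∂_2: C_2 → C_1 maps a triangle to the signed sum of its edges. For instance
  ∂[3,4,5] = [4,5] − [3,5] + [3,4],
  ∂[2,3,6] = [3,6] − [2,6] + [2,3].
As a 12×6 matrix over Z this has rank 6, with invariant factors (1,1,1,1,1,1).

Now H_k = ker ∂_k / im ∂_{k+1}, so:

  H_0: rank C_0 − rank ∂_1 = 6 − 5 = 1, and the invariant factors of ∂_1 are all 1, so H_0 ≅ Z.
  H_1: rank ker ∂_1 − rank ∂_2 = (12 − 5) − 6 = 1, and the invariant factors of ∂_2 are all 1, so H_1 ≅ Z.
  H_2: rank ker ∂_2 − rank ∂_3 = (6 − 6) − 0 = 0, and there is no ∂_3, so H_2 ≅ 0.

As a check, the Euler characteristic is 6 − 12 + 6 = 0, which agrees with 1 − 1 + 0 = 0.

H_0 ≅ Z,  H_1 ≅ Z,  H_2 = 0.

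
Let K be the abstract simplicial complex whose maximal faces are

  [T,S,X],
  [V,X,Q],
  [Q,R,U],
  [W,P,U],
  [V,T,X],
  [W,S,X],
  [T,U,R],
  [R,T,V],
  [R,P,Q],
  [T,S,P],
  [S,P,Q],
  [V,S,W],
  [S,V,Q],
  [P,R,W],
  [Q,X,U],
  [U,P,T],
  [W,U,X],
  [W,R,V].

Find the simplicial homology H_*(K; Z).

We work with the vertex ordering P < Q < R < S < T < U < V < W < X. The simplices of K, each written with vertices in increasing order, are:

  0-simplices (9): P, Q, R, S, T, U, V, W, X
  1-simplices (27): PQ, PR, PS, PT, PU, PW, QR, QS, QU, QV, QX, RT, RU, RV, RW, ST, SV, SW, SX, TU, TV, TX, UW, UX, VW, VX, WX
  2-simplices (18): PQR, PQS, PRW, PST, PTU, PUW, QRU, QSV, QUX, QVX, RTU, RTV, RVW, STX, SVW, SWX, TVX, UWX

Hence C_0 ≅ Z^9, C_1 ≅ Z^27, C_2 ≅ Z^18.

∂_1: C_1 → C_0 is given by ∂[p,q] = [q] − [p].
This gives a 9×27 integer matrix of rank 8; reducing to Smith normal form yields diagonal entries (1,1,1,1,1,1,1,1).

∂_2: C_2 → C_1 maps a triangle to the signed sum of its edges. For instance
  ∂QSV = SV − QV + QS,
  ∂PQR = QR − PR + PQ.
The resulting 27×18 matrix has rank 18, and its Smith normal form has invariant factors (1,1,1,1,1,1,1,1,1,1,1,1,1,1,1,1,1,2).

From H_k ≅ ker(∂_k) / im(∂_{k+1}) we obtain:

  H_0: rank C_0 − rank ∂_1 = 9 − 8 = 1, and the invariant factors of ∂_1 are all 1, so H_0 = Z.
  H_1: rank ker ∂_1 − rank ∂_2 = (27 − 8) − 18 = 1, and ∂_2 has invariant factor 2 > 1, so H_1 = Z ⊕ Z/2.
  H_2: rank ker ∂_2 − rank ∂_3 = (18 − 18) − 0 = 0, and there is no ∂_3, so H_2 = 0.

H_0 = Z,  H_1 = Z ⊕ Z/2,  H_2 = 0.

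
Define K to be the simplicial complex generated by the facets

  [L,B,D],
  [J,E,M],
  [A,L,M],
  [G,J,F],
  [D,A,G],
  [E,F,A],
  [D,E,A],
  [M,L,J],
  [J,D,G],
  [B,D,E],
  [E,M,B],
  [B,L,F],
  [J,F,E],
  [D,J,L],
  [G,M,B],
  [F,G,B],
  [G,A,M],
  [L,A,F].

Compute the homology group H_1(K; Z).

Take the total order A < B < D < E < F < G < J < L < M on the vertex set. Then K (dimension 2) consists of the simplices:

  0-simplices (9): A, B, D, E, F, G, J, L, M
  1-simplices (27): AD, AE, AF, AG, AL, AM, BD, BE, BF, BG, BL, BM, DE, DG, DJ, DL, EF, EJ, EM, FG, FJ, FL, GJ, GM, JL, JM, LM
  2-simplices (18): ADE, ADG, AEF, AFL, AGM, ALM, BDE, BDL, BEM, BFG, BFL, BGM, DGJ, DJL, EFJ, EJM, FGJ, JLM

Hence C_0 ≅ Z^9, C_1 ≅ Z^27, C_2 ≅ Z^18.

Boundary ∂_1: C_1 → C_0 maps an edge to its endpoints' difference, ∂[p,q] = q − p. For instance
  ∂BE = E − B.
This gives a 9×27 integer matrix of rank 8; reducing to Smith normal form yields diagonal entries (1,1,1,1,1,1,1,1).

∂_2: C_2 → C_1 sends each 2-simplex [p,q,r] to [q,r] − [p,r] + [p,q]. For instance
  ∂JLM = LM − JM + JL,
  ∂AFL = FL − AL + AF.
The 27×18 boundary matrix has rank 17 and Smith normal form diag(1,1,1,1,1,1,1,1,1,1,1,1,1,1,1,1,1).

Computing H_k = (kernel of ∂_k) / (image of ∂_{k+1}):

  H_1: rank ker ∂_1 − rank ∂_2 = (27 − 8) − 17 = 2, and the invariant factors of ∂_2 are all 1, so H_1 = Z^2.

H_1 = Z^2.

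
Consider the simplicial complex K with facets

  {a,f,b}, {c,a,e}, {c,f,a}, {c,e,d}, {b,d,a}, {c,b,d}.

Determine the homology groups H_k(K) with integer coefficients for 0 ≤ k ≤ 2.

H_0 = Z,  H_1 = Z,  H_2 = 0.

Fix the vertex order a < b < c < d < e < f and write every simplex with vertices in increasing order. Then dim K = 2 and the simplices of K are:

  0-simplices (6): a, b, c, d, e, f
  1-simplices (12): ab, ac, ad, ae, af, bc, bd, bf, cd, ce, cf, de
  2-simplices (6): abd, abf, ace, acf, bcd, cde

Hence C_0 ≅ Z^6, C_1 ≅ Z^12, C_2 ≅ Z^6.

∂_1: C_1 → C_0 sends each edge [p,q] (with p < q) to q − p. For instance
  ∂af = f − a.
As a 6×12 matrix over Z this has rank 5, with invariant factors (1,1,1,1,1).

The boundary map ∂_2: C_2 → C_1 sends each 2-simplex [p,q,r] to [q,r] − [p,r] + [p,q]. For instance
  ∂cde = de − ce + cd,
  ∂acf = cf − af + ac.
This gives a 12×6 integer matrix of rank 6; reducing to Smith normal form yields diagonal entries (1,1,1,1,1,1).

Now H_k = ker ∂_k / im ∂_{k+1}, so:

  H_0: rank C_0 − rank ∂_1 = 6 − 5 = 1, and the invariant factors of ∂_1 are all 1, so H_0 ≅ Z.
  H_1: rank ker ∂_1 − rank ∂_2 = (12 − 5) − 6 = 1, and the invariant factors of ∂_2 are all 1, so H_1 ≅ Z.
  H_2: rank ker ∂_2 − rank ∂_3 = (6 − 6) − 0 = 0, and there is no ∂_3, so H_2 ≅ 0.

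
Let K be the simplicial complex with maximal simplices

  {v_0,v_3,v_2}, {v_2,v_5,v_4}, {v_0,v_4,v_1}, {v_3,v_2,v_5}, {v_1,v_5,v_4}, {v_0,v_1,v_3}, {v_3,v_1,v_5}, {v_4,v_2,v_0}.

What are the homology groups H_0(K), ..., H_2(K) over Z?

H_0 ≅ Z,  H_1 = 0,  H_2 ≅ Z.

Order the vertices as v_0 < v_1 < v_2 < v_3 < v_4 < v_5. Listing each simplex with vertices in this order, K has dimension 2 with simplices:

  0-simplices (6): [v_0], [v_1], [v_2], [v_3], [v_4], [v_5]
  1-simplices (12): [v_0,v_1], [v_0,v_2], [v_0,v_3], [v_0,v_4], [v_1,v_3], [v_1,v_4], [v_1,v_5], [v_2,v_3], [v_2,v_4], [v_2,v_5], [v_3,v_5], [v_4,v_5]
  2-simplices (8): [v_0,v_1,v_3], [v_0,v_1,v_4], [v_0,v_2,v_3], [v_0,v_2,v_4], [v_1,v_3,v_5], [v_1,v_4,v_5], [v_2,v_3,v_5], [v_2,v_4,v_5]

giving chain groups C_0 ≅ Z^6, C_1 ≅ Z^12, C_2 ≅ Z^8.

∂_1: C_1 → C_0 sends each edge [p,q] (with p < q) to q − p.
The resulting 6×12 matrix has rank 5, and its Smith normal form has invariant factors (1,1,1,1,1).

The boundary map ∂_2: C_2 → C_1 sends each 2-simplex [p,q,r] to [q,r] − [p,r] + [p,q]. For instance
  ∂[v_2,v_3,v_5] = [v_3,v_5] − [v_2,v_5] + [v_2,v_3],
  ∂[v_1,v_3,v_5] = [v_3,v_5] − [v_1,v_5] + [v_1,v_3].
The resulting 12×8 matrix has rank 7, and its Smith normal form has invariant factors (1,1,1,1,1,1,1).

Now H_k = ker ∂_k / im ∂_{k+1}, so:

  H_0: rank C_0 − rank ∂_1 = 6 − 5 = 1, and the invariant factors of ∂_1 are all 1, so H_0 = Z.
  H_1: rank ker ∂_1 − rank ∂_2 = (12 − 5) − 7 = 0, and the invariant factors of ∂_2 are all 1, so H_1 = 0.
  H_2: rank ker ∂_2 − rank ∂_3 = (8 − 7) − 0 = 1, and there is no ∂_3, so H_2 = Z.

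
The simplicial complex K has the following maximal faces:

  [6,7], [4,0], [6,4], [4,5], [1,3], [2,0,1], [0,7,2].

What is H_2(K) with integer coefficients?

We work with the vertex ordering 0 < 1 < 2 < 3 < 4 < 5 < 6 < 7. The simplices of K, each written with vertices in increasing order, are:

  0-simplices (8): [0], [1], [2], [3], [4], [5], [6], [7]
  1-simplices (10): [0,1], [0,2], [0,4], [0,7], [1,2], [1,3], [2,7], [4,5], [4,6], [6,7]
  2-simplices (2): [0,1,2], [0,2,7]

Hence C_0 ≅ Z^8, C_1 ≅ Z^10, C_2 ≅ Z^2.

Boundary ∂_1: C_1 → C_0 sends each edge [p,q] (with p < q) to q − p.
The 8×10 boundary matrix has rank 7 and Smith normal form diag(1,1,1,1,1,1,1).

The boundary map ∂_2: C_2 → C_1 sends each 2-simplex [p,q,r] to [q,r] − [p,r] + [p,q]. For instance
  ∂[0,1,2] = [1,2] − [0,2] + [0,1],
  ∂[0,2,7] = [2,7] − [0,7] + [0,2].
The 10×2 boundary matrix has rank 2 and Smith normal form diag(1,1).

Computing H_k = (kernel of ∂_k) / (image of ∂_{k+1}):

  H_2: rank ker ∂_2 − rank ∂_3 = (2 − 2) − 0 = 0, and there is no ∂_3, so H_2 = 0.

H_2 = 0.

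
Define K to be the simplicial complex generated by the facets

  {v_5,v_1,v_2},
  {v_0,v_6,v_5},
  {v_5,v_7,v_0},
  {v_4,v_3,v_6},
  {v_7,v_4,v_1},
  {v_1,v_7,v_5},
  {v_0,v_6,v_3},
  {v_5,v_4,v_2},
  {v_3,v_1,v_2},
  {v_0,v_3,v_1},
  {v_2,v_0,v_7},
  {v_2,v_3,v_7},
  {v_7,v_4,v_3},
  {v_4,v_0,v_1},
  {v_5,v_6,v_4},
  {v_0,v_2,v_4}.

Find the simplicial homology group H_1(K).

H_1 ≅ Z^2.

Take the total order v_0 < v_1 < v_2 < v_3 < v_4 < v_5 < v_6 < v_7 on the vertex set. Then K (dimension 2) consists of the simplices:

  0-simplices (8): [v_0], [v_1], [v_2], [v_3], [v_4], [v_5], [v_6], [v_7]
  1-simplices (24): (24 of them)
  2-simplices (16): (16 of them)

giving chain groups C_0 ≅ Z^8, C_1 ≅ Z^24, C_2 ≅ Z^16.

Boundary ∂_1: C_1 → C_0 is given by ∂[p,q] = [q] − [p]. For instance
  ∂[v_0,v_6] = [v_6] − [v_0].
The resulting 8×24 matrix has rank 7, and its Smith normal form has invariant factors (1,1,1,1,1,1,1).

∂_2: C_2 → C_1 sends each 2-simplex [p,q,r] to [q,r] − [p,r] + [p,q]. For instance
  ∂[v_2,v_3,v_7] = [v_3,v_7] − [v_2,v_7] + [v_2,v_3],
  ∂[v_3,v_4,v_6] = [v_4,v_6] − [v_3,v_6] + [v_3,v_4].
The 24×16 boundary matrix has rank 15 and Smith normal form diag(1,1,1,1,1,1,1,1,1,1,1,1,1,1,1).

Computing H_k = (kernel of ∂_k) / (image of ∂_{k+1}):

  H_1: rank ker ∂_1 − rank ∂_2 = (24 − 7) − 15 = 2, and the invariant factors of ∂_2 are all 1, so H_1 ≅ Z^2.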